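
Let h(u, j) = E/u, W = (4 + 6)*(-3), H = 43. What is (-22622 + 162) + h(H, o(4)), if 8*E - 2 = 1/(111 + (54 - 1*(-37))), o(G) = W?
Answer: -1560700075/69488 ≈ -22460.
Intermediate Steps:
W = -30 (W = 10*(-3) = -30)
o(G) = -30
E = 405/1616 (E = ¼ + 1/(8*(111 + (54 - 1*(-37)))) = ¼ + 1/(8*(111 + (54 + 37))) = ¼ + 1/(8*(111 + 91)) = ¼ + (⅛)/202 = ¼ + (⅛)*(1/202) = ¼ + 1/1616 = 405/1616 ≈ 0.25062)
h(u, j) = 405/(1616*u)
(-22622 + 162) + h(H, o(4)) = (-22622 + 162) + (405/1616)/43 = -22460 + (405/1616)*(1/43) = -22460 + 405/69488 = -1560700075/69488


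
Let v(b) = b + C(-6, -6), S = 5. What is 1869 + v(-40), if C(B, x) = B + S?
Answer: 1828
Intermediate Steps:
C(B, x) = 5 + B (C(B, x) = B + 5 = 5 + B)
v(b) = -1 + b (v(b) = b + (5 - 6) = b - 1 = -1 + b)
1869 + v(-40) = 1869 + (-1 - 40) = 1869 - 41 = 1828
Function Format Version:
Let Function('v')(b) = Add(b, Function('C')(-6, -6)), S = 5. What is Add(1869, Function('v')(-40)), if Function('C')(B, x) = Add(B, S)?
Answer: 1828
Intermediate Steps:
Function('C')(B, x) = Add(5, B) (Function('C')(B, x) = Add(B, 5) = Add(5, B))
Function('v')(b) = Add(-1, b) (Function('v')(b) = Add(b, Add(5, -6)) = Add(b, -1) = Add(-1, b))
Add(1869, Function('v')(-40)) = Add(1869, Add(-1, -40)) = Add(1869, -41) = 1828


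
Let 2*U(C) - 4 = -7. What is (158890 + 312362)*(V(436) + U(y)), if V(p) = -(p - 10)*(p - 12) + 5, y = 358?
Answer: -85117771866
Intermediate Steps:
U(C) = -3/2 (U(C) = 2 + (½)*(-7) = 2 - 7/2 = -3/2)
V(p) = 5 - (-12 + p)*(-10 + p) (V(p) = -(-10 + p)*(-12 + p) + 5 = -(-12 + p)*(-10 + p) + 5 = 5 - (-12 + p)*(-10 + p))
(158890 + 312362)*(V(436) + U(y)) = (158890 + 312362)*((-115 - 1*436² + 22*436) - 3/2) = 471252*((-115 - 1*190096 + 9592) - 3/2) = 471252*((-115 - 190096 + 9592) - 3/2) = 471252*(-180619 - 3/2) = 471252*(-361241/2) = -85117771866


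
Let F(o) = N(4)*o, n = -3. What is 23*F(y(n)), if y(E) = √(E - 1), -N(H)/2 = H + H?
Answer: -736*I ≈ -736.0*I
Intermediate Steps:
N(H) = -4*H (N(H) = -2*(H + H) = -4*H)
y(E) = √(-1 + E)
F(o) = -16*o (F(o) = (-4*4)*o = -16*o)
23*F(y(n)) = 23*(-16*√(-1 - 3)) = 23*(-32*I) = -736*I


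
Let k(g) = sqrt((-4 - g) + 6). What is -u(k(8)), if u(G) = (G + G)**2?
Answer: 24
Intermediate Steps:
k(g) = sqrt(2 - g)
u(G) = 4*G**2 (u(G) = (2*G)**2 = 4*G**2)
-u(k(8)) = -4*(sqrt(2 - 1*8))**2 = -4*(sqrt(2 - 8))**2 = -4*(sqrt(-6))**2 = -4*(I*sqrt(6))**2 = -4*(-6) = -1*(-24) = 24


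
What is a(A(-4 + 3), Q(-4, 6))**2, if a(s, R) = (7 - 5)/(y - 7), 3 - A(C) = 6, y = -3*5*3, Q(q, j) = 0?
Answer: 1/676 ≈ 0.0014793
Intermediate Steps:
y = -45 (y = -15*3 = -45)
A(C) = -3 (A(C) = 3 - 1*6 = 3 - 6 = -3)
a(s, R) = -1/26 (a(s, R) = (7 - 5)/(-45 - 7) = 2/(-52) = 2*(-1/52) = -1/26)
a(A(-4 + 3), Q(-4, 6))**2 = (-1/26)**2 = 1/676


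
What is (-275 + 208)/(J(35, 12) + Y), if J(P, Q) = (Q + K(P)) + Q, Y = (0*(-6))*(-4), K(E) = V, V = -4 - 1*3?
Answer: -67/17 ≈ -3.9412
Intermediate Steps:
V = -7 (V = -4 - 3 = -7)
K(E) = -7
Y = 0 (Y = 0*(-4) = 0)
J(P, Q) = -7 + 2*Q (J(P, Q) = (Q - 7) + Q = (-7 + Q) + Q = -7 + 2*Q)
(-275 + 208)/(J(35, 12) + Y) = (-275 + 208)/((-7 + 2*12) + 0) = -67/((-7 + 24) + 0) = -67/(17 + 0) = -67/17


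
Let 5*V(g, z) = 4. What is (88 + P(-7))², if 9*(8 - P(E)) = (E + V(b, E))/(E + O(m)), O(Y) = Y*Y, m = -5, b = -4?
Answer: 6051439681/656100 ≈ 9223.3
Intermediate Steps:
V(g, z) = ⅘ (V(g, z) = (⅕)*4 = ⅘)
O(Y) = Y²
P(E) = 8 - (⅘ + E)/(9*(25 + E)) (P(E) = 8 - (E + ⅘)/(9*(E + (-5)²)) = 8 - (⅘ + E)/(9*(E + 25)) = 8 - (⅘ + E)/(9*(25 + E)))
(88 + P(-7))² = (88 + (8996 + 355*(-7))/(45*(25 - 7)))² = (88 + (1/45)*(8996 - 2485)/18)² = (88 + (1/45)*(1/18)*6511)² = (88 + 6511/810)² = (77791/810)² = 6051439681/656100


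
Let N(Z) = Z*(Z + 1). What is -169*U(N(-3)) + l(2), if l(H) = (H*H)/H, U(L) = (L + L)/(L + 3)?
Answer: -670/3 ≈ -223.33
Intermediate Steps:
N(Z) = Z*(1 + Z)
U(L) = 2*L/(3 + L) (U(L) = (2*L)/(3 + L) = 2*L/(3 + L))
l(H) = H (l(H) = H²/H = H)
-169*U(N(-3)) + l(2) = -338*(-3*(1 - 3))/(3 - 3*(1 - 3)) + 2 = -338*(-3*(-2))/(3 - 3*(-2)) + 2 = -338*6/(3 + 6) + 2 = -338*6/9 + 2 = -169*4/3 + 2 = -676/3 + 2 = -670/3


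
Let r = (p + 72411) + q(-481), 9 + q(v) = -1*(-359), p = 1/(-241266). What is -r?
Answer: -17554755425/241266 ≈ -72761.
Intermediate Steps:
p = -1/241266 ≈ -4.1448e-6
q(v) = 350 (q(v) = -9 - 1*(-359) = -9 + 359 = 350)
r = 17554755425/241266 (r = (-1/241266 + 72411) + 350 = 17470312325/241266 + 350 = 17554755425/241266 ≈ 72761.)
-r = -1*17554755425/241266 = -17554755425/241266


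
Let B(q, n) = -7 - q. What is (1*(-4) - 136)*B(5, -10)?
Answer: 1680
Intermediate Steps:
(1*(-4) - 136)*B(5, -10) = (1*(-4) - 136)*(-7 - 1*5) = (-4 - 136)*(-7 - 5) = -140*(-12) = 1680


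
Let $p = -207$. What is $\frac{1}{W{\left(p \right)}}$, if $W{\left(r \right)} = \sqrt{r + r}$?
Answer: $- \frac{i \sqrt{46}}{138} \approx - 0.049147 i$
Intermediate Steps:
$W{\left(r \right)} = \sqrt{2} \sqrt{r}$ ($W{\left(r \right)} = \sqrt{2 r} = \sqrt{2} \sqrt{r}$)
$\frac{1}{W{\left(p \right)}} = \frac{1}{\sqrt{2} \sqrt{-207}} = \frac{1}{\sqrt{2} \cdot 3 i \sqrt{23}} = \frac{1}{3 i \sqrt{46}} = - \frac{i \sqrt{46}}{138}$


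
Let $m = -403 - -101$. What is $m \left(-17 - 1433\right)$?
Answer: $437900$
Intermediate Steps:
$m = -302$ ($m = -403 + 101 = -302$)
$m \left(-17 - 1433\right) = - 302 \left(-17 - 1433\right) = \left(-302\right) \left(-1450\right) = 437900$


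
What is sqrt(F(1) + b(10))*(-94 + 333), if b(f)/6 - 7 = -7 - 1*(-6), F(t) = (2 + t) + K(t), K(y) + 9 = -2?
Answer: 478*sqrt(7) ≈ 1264.7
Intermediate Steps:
K(y) = -11 (K(y) = -9 - 2 = -11)
F(t) = -9 + t (F(t) = (2 + t) - 11 = -9 + t)
b(f) = 36 (b(f) = 42 + 6*(-7 - 1*(-6)) = 42 + 6*(-7 + 6) = 42 + 6*(-1) = 42 - 6 = 36)
sqrt(F(1) + b(10))*(-94 + 333) = sqrt((-9 + 1) + 36)*(-94 + 333) = sqrt(-8 + 36)*239 = sqrt(28)*239 = (2*sqrt(7))*239 = 478*sqrt(7)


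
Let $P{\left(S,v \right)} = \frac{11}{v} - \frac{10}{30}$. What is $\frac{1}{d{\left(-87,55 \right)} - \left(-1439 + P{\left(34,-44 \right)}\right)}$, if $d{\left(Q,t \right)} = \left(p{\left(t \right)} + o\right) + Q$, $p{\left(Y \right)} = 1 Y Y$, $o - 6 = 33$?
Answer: $\frac{12}{52999} \approx 0.00022642$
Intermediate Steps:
$o = 39$ ($o = 6 + 33 = 39$)
$P{\left(S,v \right)} = - \frac{1}{3} + \frac{11}{v}$ ($P{\left(S,v \right)} = \frac{11}{v} - \frac{1}{3} = - \frac{1}{3} + \frac{11}{v}$)
$p{\left(Y \right)} = Y^{2}$ ($p{\left(Y \right)} = Y Y = Y^{2}$)
$d{\left(Q,t \right)} = 39 + Q + t^{2}$ ($d{\left(Q,t \right)} = \left(t^{2} + 39\right) + Q = \left(39 + t^{2}\right) + Q = 39 + Q + t^{2}$)
$\frac{1}{d{\left(-87,55 \right)} - \left(-1439 + P{\left(34,-44 \right)}\right)} = \frac{1}{\left(39 - 87 + 55^{2}\right) + \left(1439 - \frac{33 - -44}{3 \left(-44\right)}\right)} = \frac{1}{\left(39 - 87 + 3025\right) + \left(1439 - \frac{1}{3} \left(- \frac{1}{44}\right) \left(33 + 44\right)\right)} = \frac{1}{2977 + \left(1439 - \frac{1}{3} \left(- \frac{1}{44}\right) 77\right)} = \frac{1}{2977 + \left(1439 - - \frac{7}{12}\right)} = \frac{1}{2977 + \left(1439 + \frac{7}{12}\right)} = \frac{1}{2977 + \frac{17275}{12}} = \frac{1}{\frac{52999}{12}} = \frac{12}{52999}$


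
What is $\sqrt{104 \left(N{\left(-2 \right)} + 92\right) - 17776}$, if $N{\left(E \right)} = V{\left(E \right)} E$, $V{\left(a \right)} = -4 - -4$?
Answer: $12 i \sqrt{57} \approx 90.598 i$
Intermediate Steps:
$V{\left(a \right)} = 0$ ($V{\left(a \right)} = -4 + 4 = 0$)
$N{\left(E \right)} = 0$ ($N{\left(E \right)} = 0 E = 0$)
$\sqrt{104 \left(N{\left(-2 \right)} + 92\right) - 17776} = \sqrt{104 \left(0 + 92\right) - 17776} = \sqrt{104 \cdot 92 - 17776} = \sqrt{9568 - 17776} = \sqrt{-8208} = 12 i \sqrt{57}$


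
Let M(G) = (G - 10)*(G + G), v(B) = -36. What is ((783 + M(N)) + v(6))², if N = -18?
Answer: 3080025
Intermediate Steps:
M(G) = 2*G*(-10 + G) (M(G) = (-10 + G)*(2*G) = 2*G*(-10 + G))
((783 + M(N)) + v(6))² = ((783 + 2*(-18)*(-10 - 18)) - 36)² = ((783 + 2*(-18)*(-28)) - 36)² = ((783 + 1008) - 36)² = (1791 - 36)² = 1755² = 3080025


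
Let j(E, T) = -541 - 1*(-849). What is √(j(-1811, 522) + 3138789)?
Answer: √3139097 ≈ 1771.8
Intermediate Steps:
j(E, T) = 308 (j(E, T) = -541 + 849 = 308)
√(j(-1811, 522) + 3138789) = √(308 + 3138789) = √3139097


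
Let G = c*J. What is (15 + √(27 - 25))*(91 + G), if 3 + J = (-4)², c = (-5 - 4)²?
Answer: 17160 + 1144*√2 ≈ 18778.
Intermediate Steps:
c = 81 (c = (-9)² = 81)
J = 13 (J = -3 + (-4)² = -3 + 16 = 13)
G = 1053 (G = 81*13 = 1053)
(15 + √(27 - 25))*(91 + G) = (15 + √(27 - 25))*(91 + 1053) = (15 + √2)*1144 = 17160 + 1144*√2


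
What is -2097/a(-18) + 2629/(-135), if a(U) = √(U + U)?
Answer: -2629/135 + 699*I/2 ≈ -19.474 + 349.5*I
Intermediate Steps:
a(U) = √2*√U (a(U) = √(2*U) = √2*√U)
-2097/a(-18) + 2629/(-135) = -2097*(-I/6) + 2629/(-135) = -2097*(-I/6) + 2629*(-1/135) = -2097*(-I/6) - 2629/135 = -(-699)*I/2 - 2629/135 = 699*I/2 - 2629/135 = -2629/135 + 699*I/2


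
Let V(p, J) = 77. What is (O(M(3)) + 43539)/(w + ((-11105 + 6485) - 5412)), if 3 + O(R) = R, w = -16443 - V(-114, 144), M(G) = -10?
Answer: -21763/13276 ≈ -1.6393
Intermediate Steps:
w = -16520 (w = -16443 - 1*77 = -16443 - 77 = -16520)
O(R) = -3 + R
(O(M(3)) + 43539)/(w + ((-11105 + 6485) - 5412)) = ((-3 - 10) + 43539)/(-16520 + ((-11105 + 6485) - 5412)) = (-13 + 43539)/(-16520 + (-4620 - 5412)) = 43526/(-16520 - 10032) = 43526/(-26552) = 43526*(-1/26552) = -21763/13276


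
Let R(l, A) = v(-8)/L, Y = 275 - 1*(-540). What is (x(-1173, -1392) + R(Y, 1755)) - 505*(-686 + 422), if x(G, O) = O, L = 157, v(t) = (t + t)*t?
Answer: 20712824/157 ≈ 1.3193e+5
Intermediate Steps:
v(t) = 2*t² (v(t) = (2*t)*t = 2*t²)
Y = 815 (Y = 275 + 540 = 815)
R(l, A) = 128/157 (R(l, A) = (2*(-8)²)/157 = (2*64)*(1/157) = 128*(1/157) = 128/157)
(x(-1173, -1392) + R(Y, 1755)) - 505*(-686 + 422) = (-1392 + 128/157) - 505*(-686 + 422) = -218416/157 - 505*(-264) = -218416/157 + 133320 = 20712824/157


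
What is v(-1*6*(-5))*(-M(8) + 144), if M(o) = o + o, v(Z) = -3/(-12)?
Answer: 32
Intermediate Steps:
v(Z) = 1/4 (v(Z) = -3*(-1/12) = 1/4)
M(o) = 2*o
v(-1*6*(-5))*(-M(8) + 144) = (-2*8 + 144)/4 = (-1*16 + 144)/4 = (-16 + 144)/4 = (1/4)*128 = 32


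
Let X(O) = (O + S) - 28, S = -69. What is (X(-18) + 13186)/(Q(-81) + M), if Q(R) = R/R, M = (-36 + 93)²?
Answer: 13071/3250 ≈ 4.0218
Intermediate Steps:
M = 3249 (M = 57² = 3249)
X(O) = -97 + O (X(O) = (O - 69) - 28 = (-69 + O) - 28 = -97 + O)
Q(R) = 1
(X(-18) + 13186)/(Q(-81) + M) = ((-97 - 18) + 13186)/(1 + 3249) = (-115 + 13186)/3250 = 13071*(1/3250) = 13071/3250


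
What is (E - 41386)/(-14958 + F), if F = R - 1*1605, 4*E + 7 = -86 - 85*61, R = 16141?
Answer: 85411/844 ≈ 101.20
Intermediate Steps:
E = -2639/2 (E = -7/4 + (-86 - 85*61)/4 = -7/4 + (-86 - 5185)/4 = -7/4 + (¼)*(-5271) = -7/4 - 5271/4 = -2639/2 ≈ -1319.5)
F = 14536 (F = 16141 - 1*1605 = 16141 - 1605 = 14536)
(E - 41386)/(-14958 + F) = (-2639/2 - 41386)/(-14958 + 14536) = -85411/2/(-422) = -85411/2*(-1/422) = 85411/844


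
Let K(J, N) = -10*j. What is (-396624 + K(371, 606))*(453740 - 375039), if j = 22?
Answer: -31232019644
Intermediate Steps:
K(J, N) = -220 (K(J, N) = -10*22 = -220)
(-396624 + K(371, 606))*(453740 - 375039) = (-396624 - 220)*(453740 - 375039) = -396844*78701 = -31232019644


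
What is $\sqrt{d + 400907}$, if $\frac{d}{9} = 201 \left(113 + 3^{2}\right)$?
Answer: $\sqrt{621605} \approx 788.42$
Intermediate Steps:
$d = 220698$ ($d = 9 \cdot 201 \left(113 + 3^{2}\right) = 9 \cdot 201 \left(113 + 9\right) = 9 \cdot 201 \cdot 122 = 9 \cdot 24522 = 220698$)
$\sqrt{d + 400907} = \sqrt{220698 + 400907} = \sqrt{621605}$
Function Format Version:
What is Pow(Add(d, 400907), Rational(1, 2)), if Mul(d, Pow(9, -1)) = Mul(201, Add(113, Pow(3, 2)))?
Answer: Pow(621605, Rational(1, 2)) ≈ 788.42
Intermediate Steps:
d = 220698 (d = Mul(9, Mul(201, Add(113, Pow(3, 2)))) = Mul(9, Mul(201, Add(113, 9))) = Mul(9, Mul(201, 122)) = Mul(9, 24522) = 220698)
Pow(Add(d, 400907), Rational(1, 2)) = Pow(Add(220698, 400907), Rational(1, 2)) = Pow(621605, Rational(1, 2))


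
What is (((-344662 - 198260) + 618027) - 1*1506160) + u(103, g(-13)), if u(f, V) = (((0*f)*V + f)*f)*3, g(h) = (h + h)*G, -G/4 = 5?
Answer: -1399228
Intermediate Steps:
G = -20 (G = -4*5 = -20)
g(h) = -40*h (g(h) = (h + h)*(-20) = (2*h)*(-20) = -40*h)
u(f, V) = 3*f² (u(f, V) = ((0*V + f)*f)*3 = ((0 + f)*f)*3 = (f*f)*3 = f²*3 = 3*f²)
(((-344662 - 198260) + 618027) - 1*1506160) + u(103, g(-13)) = (((-344662 - 198260) + 618027) - 1*1506160) + 3*103² = ((-542922 + 618027) - 1506160) + 3*10609 = (75105 - 1506160) + 31827 = -1431055 + 31827 = -1399228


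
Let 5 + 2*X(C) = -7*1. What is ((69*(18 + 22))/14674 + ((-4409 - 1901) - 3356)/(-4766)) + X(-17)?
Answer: -2876355/760177 ≈ -3.7838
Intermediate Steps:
X(C) = -6 (X(C) = -5/2 + (-7*1)/2 = -5/2 + (1/2)*(-7) = -5/2 - 7/2 = -6)
((69*(18 + 22))/14674 + ((-4409 - 1901) - 3356)/(-4766)) + X(-17) = ((69*(18 + 22))/14674 + ((-4409 - 1901) - 3356)/(-4766)) - 6 = ((69*40)*(1/14674) + (-6310 - 3356)*(-1/4766)) - 6 = (2760*(1/14674) - 9666*(-1/4766)) - 6 = (60/319 + 4833/2383) - 6 = 1684707/760177 - 6 = -2876355/760177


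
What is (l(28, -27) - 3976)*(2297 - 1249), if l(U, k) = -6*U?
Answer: -4342912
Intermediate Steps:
(l(28, -27) - 3976)*(2297 - 1249) = (-6*28 - 3976)*(2297 - 1249) = (-168 - 3976)*1048 = -4144*1048 = -4342912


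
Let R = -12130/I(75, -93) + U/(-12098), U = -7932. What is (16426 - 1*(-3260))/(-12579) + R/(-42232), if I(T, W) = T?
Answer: -3135472518391/2008405342545 ≈ -1.5612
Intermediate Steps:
R = -14615384/90735 (R = -12130/75 - 7932/(-12098) = -12130*1/75 - 7932*(-1/12098) = -2426/15 + 3966/6049 = -14615384/90735 ≈ -161.08)
(16426 - 1*(-3260))/(-12579) + R/(-42232) = (16426 - 1*(-3260))/(-12579) - 14615384/90735/(-42232) = (16426 + 3260)*(-1/12579) - 14615384/90735*(-1/42232) = 19686*(-1/12579) + 1826923/478990065 = -6562/4193 + 1826923/478990065 = -3135472518391/2008405342545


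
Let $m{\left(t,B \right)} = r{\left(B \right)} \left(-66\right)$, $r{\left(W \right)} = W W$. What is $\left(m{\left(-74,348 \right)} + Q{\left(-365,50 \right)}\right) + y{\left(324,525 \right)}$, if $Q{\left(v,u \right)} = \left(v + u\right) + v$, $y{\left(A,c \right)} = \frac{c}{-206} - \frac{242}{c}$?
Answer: $- \frac{864502109077}{108150} \approx -7.9935 \cdot 10^{6}$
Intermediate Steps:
$r{\left(W \right)} = W^{2}$
$m{\left(t,B \right)} = - 66 B^{2}$ ($m{\left(t,B \right)} = B^{2} \left(-66\right) = - 66 B^{2}$)
$y{\left(A,c \right)} = - \frac{242}{c} - \frac{c}{206}$ ($y{\left(A,c \right)} = c \left(- \frac{1}{206}\right) - \frac{242}{c} = - \frac{c}{206} - \frac{242}{c} = - \frac{242}{c} - \frac{c}{206}$)
$Q{\left(v,u \right)} = u + 2 v$ ($Q{\left(v,u \right)} = \left(u + v\right) + v = u + 2 v$)
$\left(m{\left(-74,348 \right)} + Q{\left(-365,50 \right)}\right) + y{\left(324,525 \right)} = \left(- 66 \cdot 348^{2} + \left(50 + 2 \left(-365\right)\right)\right) - \left(\frac{525}{206} + \frac{242}{525}\right) = \left(\left(-66\right) 121104 + \left(50 - 730\right)\right) - \frac{325477}{108150} = \left(-7992864 - 680\right) - \frac{325477}{108150} = -7993544 - \frac{325477}{108150} = - \frac{864502109077}{108150}$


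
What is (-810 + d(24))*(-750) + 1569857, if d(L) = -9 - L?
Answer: 2202107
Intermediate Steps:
(-810 + d(24))*(-750) + 1569857 = (-810 + (-9 - 1*24))*(-750) + 1569857 = (-810 + (-9 - 24))*(-750) + 1569857 = (-810 - 33)*(-750) + 1569857 = -843*(-750) + 1569857 = 632250 + 1569857 = 2202107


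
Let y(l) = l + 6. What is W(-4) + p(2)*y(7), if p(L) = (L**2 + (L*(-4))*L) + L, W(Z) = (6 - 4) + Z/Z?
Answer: -127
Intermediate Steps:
y(l) = 6 + l
W(Z) = 3 (W(Z) = 2 + 1 = 3)
p(L) = L - 3*L**2 (p(L) = (L**2 + (-4*L)*L) + L = (L**2 - 4*L**2) + L = -3*L**2 + L = L - 3*L**2)
W(-4) + p(2)*y(7) = 3 + (2*(1 - 3*2))*(6 + 7) = 3 + (2*(1 - 6))*13 = 3 + (2*(-5))*13 = 3 - 10*13 = 3 - 130 = -127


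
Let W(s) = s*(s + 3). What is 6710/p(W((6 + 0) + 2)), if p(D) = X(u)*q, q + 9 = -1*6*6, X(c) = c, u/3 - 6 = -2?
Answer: -671/54 ≈ -12.426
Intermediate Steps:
u = 12 (u = 18 + 3*(-2) = 18 - 6 = 12)
W(s) = s*(3 + s)
q = -45 (q = -9 - 1*6*6 = -9 - 6*6 = -9 - 36 = -45)
p(D) = -540 (p(D) = 12*(-45) = -540)
6710/p(W((6 + 0) + 2)) = 6710/(-540) = 6710*(-1/540) = -671/54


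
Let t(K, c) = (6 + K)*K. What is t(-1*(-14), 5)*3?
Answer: 840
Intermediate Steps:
t(K, c) = K*(6 + K)
t(-1*(-14), 5)*3 = ((-1*(-14))*(6 - 1*(-14)))*3 = (14*(6 + 14))*3 = (14*20)*3 = 280*3 = 840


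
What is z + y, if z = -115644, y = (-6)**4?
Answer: -114348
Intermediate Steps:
y = 1296
z + y = -115644 + 1296 = -114348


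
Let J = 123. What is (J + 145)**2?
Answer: 71824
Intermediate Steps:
(J + 145)**2 = (123 + 145)**2 = 268**2 = 71824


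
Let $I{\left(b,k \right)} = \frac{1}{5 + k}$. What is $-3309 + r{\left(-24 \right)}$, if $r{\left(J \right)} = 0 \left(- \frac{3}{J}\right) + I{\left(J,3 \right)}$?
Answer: $- \frac{26471}{8} \approx -3308.9$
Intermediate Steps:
$r{\left(J \right)} = \frac{1}{8}$ ($r{\left(J \right)} = 0 \left(- \frac{3}{J}\right) + \frac{1}{5 + 3} = 0 + \frac{1}{8} = \frac{1}{8}$)
$-3309 + r{\left(-24 \right)} = -3309 + \frac{1}{8} = - \frac{26471}{8}$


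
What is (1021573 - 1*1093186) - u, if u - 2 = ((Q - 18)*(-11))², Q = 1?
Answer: -106584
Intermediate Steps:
u = 34971 (u = 2 + ((1 - 18)*(-11))² = 2 + (-17*(-11))² = 2 + 187² = 2 + 34969 = 34971)
(1021573 - 1*1093186) - u = (1021573 - 1*1093186) - 1*34971 = (1021573 - 1093186) - 34971 = -71613 - 34971 = -106584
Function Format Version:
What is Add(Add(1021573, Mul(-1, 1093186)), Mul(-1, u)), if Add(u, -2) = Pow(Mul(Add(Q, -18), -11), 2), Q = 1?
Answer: -106584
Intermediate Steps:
u = 34971 (u = Add(2, Pow(Mul(Add(1, -18), -11), 2)) = Add(2, Pow(Mul(-17, -11), 2)) = Add(2, Pow(187, 2)) = Add(2, 34969) = 34971)
Add(Add(1021573, Mul(-1, 1093186)), Mul(-1, u)) = Add(Add(1021573, Mul(-1, 1093186)), Mul(-1, 34971)) = Add(Add(1021573, -1093186), -34971) = Add(-71613, -34971) = -106584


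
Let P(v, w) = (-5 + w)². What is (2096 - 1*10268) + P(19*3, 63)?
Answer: -4808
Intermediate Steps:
(2096 - 1*10268) + P(19*3, 63) = (2096 - 1*10268) + (-5 + 63)² = (2096 - 10268) + 58² = -8172 + 3364 = -4808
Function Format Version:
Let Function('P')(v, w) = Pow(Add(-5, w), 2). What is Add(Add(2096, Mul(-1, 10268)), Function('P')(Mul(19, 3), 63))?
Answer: -4808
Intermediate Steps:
Add(Add(2096, Mul(-1, 10268)), Function('P')(Mul(19, 3), 63)) = Add(Add(2096, Mul(-1, 10268)), Pow(Add(-5, 63), 2)) = Add(Add(2096, -10268), Pow(58, 2)) = Add(-8172, 3364) = -4808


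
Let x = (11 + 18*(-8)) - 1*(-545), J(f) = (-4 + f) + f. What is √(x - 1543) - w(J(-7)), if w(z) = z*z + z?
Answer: -306 + I*√1131 ≈ -306.0 + 33.63*I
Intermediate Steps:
J(f) = -4 + 2*f
x = 412 (x = (11 - 144) + 545 = -133 + 545 = 412)
w(z) = z + z² (w(z) = z² + z = z + z²)
√(x - 1543) - w(J(-7)) = √(412 - 1543) - (-4 + 2*(-7))*(1 + (-4 + 2*(-7))) = √(-1131) - (-4 - 14)*(1 + (-4 - 14)) = I*√1131 - (-18)*(1 - 18) = I*√1131 - (-18)*(-17) = I*√1131 - 1*306 = I*√1131 - 306 = -306 + I*√1131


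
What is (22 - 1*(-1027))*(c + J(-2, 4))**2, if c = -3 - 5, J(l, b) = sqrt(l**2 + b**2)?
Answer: 88116 - 33568*sqrt(5) ≈ 13056.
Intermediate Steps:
J(l, b) = sqrt(b**2 + l**2)
c = -8
(22 - 1*(-1027))*(c + J(-2, 4))**2 = (22 - 1*(-1027))*(-8 + sqrt(4**2 + (-2)**2))**2 = (22 + 1027)*(-8 + sqrt(16 + 4))**2 = 1049*(-8 + sqrt(20))**2 = 1049*(-8 + 2*sqrt(5))**2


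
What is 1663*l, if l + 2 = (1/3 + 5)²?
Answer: 395794/9 ≈ 43977.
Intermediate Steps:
l = 238/9 (l = -2 + (1/3 + 5)² = -2 + (⅓ + 5)² = -2 + (16/3)² = -2 + 256/9 = 238/9 ≈ 26.444)
1663*l = 1663*(238/9) = 395794/9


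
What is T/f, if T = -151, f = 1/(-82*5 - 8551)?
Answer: 1353111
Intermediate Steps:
f = -1/8961 (f = 1/(-410 - 8551) = 1/(-8961) = -1/8961 ≈ -0.00011159)
T/f = -151/(-1/8961) = -151*(-8961) = 1353111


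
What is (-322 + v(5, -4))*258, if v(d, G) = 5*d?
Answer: -76626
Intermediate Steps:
(-322 + v(5, -4))*258 = (-322 + 5*5)*258 = (-322 + 25)*258 = -297*258 = -76626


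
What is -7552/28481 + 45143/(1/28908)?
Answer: 37167529663412/28481 ≈ 1.3050e+9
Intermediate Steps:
-7552/28481 + 45143/(1/28908) = -7552*1/28481 + 45143/(1/28908) = -7552/28481 + 45143*28908 = -7552/28481 + 1304993844 = 37167529663412/28481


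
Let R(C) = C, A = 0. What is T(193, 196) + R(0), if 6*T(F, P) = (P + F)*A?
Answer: 0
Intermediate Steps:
T(F, P) = 0 (T(F, P) = ((P + F)*0)/6 = ((F + P)*0)/6 = (1/6)*0 = 0)
T(193, 196) + R(0) = 0 + 0 = 0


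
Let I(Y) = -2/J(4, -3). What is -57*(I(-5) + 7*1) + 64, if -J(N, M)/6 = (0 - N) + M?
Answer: -2326/7 ≈ -332.29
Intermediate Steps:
J(N, M) = -6*M + 6*N (J(N, M) = -6*((0 - N) + M) = -6*(-N + M) = -6*(M - N) = -6*M + 6*N)
I(Y) = -1/21 (I(Y) = -2/(-6*(-3) + 6*4) = -2/(18 + 24) = -2/42 = -2*1/42 = -1/21)
-57*(I(-5) + 7*1) + 64 = -57*(-1/21 + 7*1) + 64 = -57*(-1/21 + 7) + 64 = -57*146/21 + 64 = -2774/7 + 64 = -2326/7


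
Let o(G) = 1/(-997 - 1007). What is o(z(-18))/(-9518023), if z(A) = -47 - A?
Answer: 1/19074118092 ≈ 5.2427e-11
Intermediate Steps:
o(G) = -1/2004 (o(G) = 1/(-2004) = -1/2004)
o(z(-18))/(-9518023) = -1/2004/(-9518023) = -1/2004*(-1/9518023) = 1/19074118092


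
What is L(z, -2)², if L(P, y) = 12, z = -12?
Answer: 144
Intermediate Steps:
L(z, -2)² = 12² = 144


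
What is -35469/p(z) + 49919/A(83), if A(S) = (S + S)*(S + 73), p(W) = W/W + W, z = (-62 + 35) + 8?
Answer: 51077987/25896 ≈ 1972.4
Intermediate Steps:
z = -19 (z = -27 + 8 = -19)
p(W) = 1 + W
A(S) = 2*S*(73 + S) (A(S) = (2*S)*(73 + S) = 2*S*(73 + S))
-35469/p(z) + 49919/A(83) = -35469/(1 - 19) + 49919/((2*83*(73 + 83))) = -35469/(-18) + 49919/((2*83*156)) = -35469*(-1/18) + 49919/25896 = 3941/2 + 49919*(1/25896) = 3941/2 + 49919/25896 = 51077987/25896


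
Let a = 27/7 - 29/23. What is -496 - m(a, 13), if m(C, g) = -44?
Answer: -452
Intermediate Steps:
a = 418/161 (a = 27*(⅐) - 29*1/23 = 27/7 - 29/23 = 418/161 ≈ 2.5963)
-496 - m(a, 13) = -496 - 1*(-44) = -496 + 44 = -452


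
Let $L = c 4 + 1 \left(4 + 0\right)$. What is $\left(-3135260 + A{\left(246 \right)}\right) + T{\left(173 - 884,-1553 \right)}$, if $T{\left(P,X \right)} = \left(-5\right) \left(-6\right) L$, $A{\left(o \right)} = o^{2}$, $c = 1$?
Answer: $-3074504$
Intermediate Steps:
$L = 8$ ($L = 1 \cdot 4 + 1 \left(4 + 0\right) = 4 + 1 \cdot 4 = 4 + 4 = 8$)
$T{\left(P,X \right)} = 240$ ($T{\left(P,X \right)} = \left(-5\right) \left(-6\right) 8 = 30 \cdot 8 = 240$)
$\left(-3135260 + A{\left(246 \right)}\right) + T{\left(173 - 884,-1553 \right)} = \left(-3135260 + 246^{2}\right) + 240 = \left(-3135260 + 60516\right) + 240 = -3074744 + 240 = -3074504$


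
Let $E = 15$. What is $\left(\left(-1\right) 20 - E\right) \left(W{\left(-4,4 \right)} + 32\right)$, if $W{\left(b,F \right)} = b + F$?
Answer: $-1120$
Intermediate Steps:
$W{\left(b,F \right)} = F + b$
$\left(\left(-1\right) 20 - E\right) \left(W{\left(-4,4 \right)} + 32\right) = \left(\left(-1\right) 20 - 15\right) \left(\left(4 - 4\right) + 32\right) = \left(-20 - 15\right) \left(0 + 32\right) = \left(-35\right) 32 = -1120$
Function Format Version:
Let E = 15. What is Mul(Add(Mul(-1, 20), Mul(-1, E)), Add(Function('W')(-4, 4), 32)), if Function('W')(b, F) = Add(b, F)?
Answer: -1120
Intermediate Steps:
Function('W')(b, F) = Add(F, b)
Mul(Add(Mul(-1, 20), Mul(-1, E)), Add(Function('W')(-4, 4), 32)) = Mul(Add(Mul(-1, 20), Mul(-1, 15)), Add(Add(4, -4), 32)) = Mul(Add(-20, -15), Add(0, 32)) = Mul(-35, 32) = -1120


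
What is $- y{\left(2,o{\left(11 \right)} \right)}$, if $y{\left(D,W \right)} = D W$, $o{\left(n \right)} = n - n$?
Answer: $0$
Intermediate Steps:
$o{\left(n \right)} = 0$
$- y{\left(2,o{\left(11 \right)} \right)} = - 2 \cdot 0 = \left(-1\right) 0 = 0$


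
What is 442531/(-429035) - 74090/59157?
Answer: -57966009517/25380423495 ≈ -2.2839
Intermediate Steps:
442531/(-429035) - 74090/59157 = 442531*(-1/429035) - 74090*1/59157 = -442531/429035 - 74090/59157 = -57966009517/25380423495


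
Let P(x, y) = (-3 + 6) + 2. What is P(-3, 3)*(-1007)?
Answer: -5035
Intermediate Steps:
P(x, y) = 5 (P(x, y) = 3 + 2 = 5)
P(-3, 3)*(-1007) = 5*(-1007) = -5035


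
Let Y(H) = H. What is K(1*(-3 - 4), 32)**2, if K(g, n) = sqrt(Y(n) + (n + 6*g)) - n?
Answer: (32 - sqrt(22))**2 ≈ 745.81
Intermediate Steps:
K(g, n) = sqrt(2*n + 6*g) - n (K(g, n) = sqrt(n + (n + 6*g)) - n = sqrt(2*n + 6*g) - n)
K(1*(-3 - 4), 32)**2 = (sqrt(2*32 + 6*(1*(-3 - 4))) - 1*32)**2 = (sqrt(64 + 6*(1*(-7))) - 32)**2 = (sqrt(64 + 6*(-7)) - 32)**2 = (sqrt(64 - 42) - 32)**2 = (sqrt(22) - 32)**2 = (-32 + sqrt(22))**2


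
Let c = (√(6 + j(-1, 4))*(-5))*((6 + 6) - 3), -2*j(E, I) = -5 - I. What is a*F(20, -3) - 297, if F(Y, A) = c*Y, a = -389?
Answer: -297 + 175050*√42 ≈ 1.1342e+6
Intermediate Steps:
j(E, I) = 5/2 + I/2 (j(E, I) = -(-5 - I)/2 = 5/2 + I/2)
c = -45*√42/2 (c = (√(6 + (5/2 + (½)*4))*(-5))*((6 + 6) - 3) = (√(6 + (5/2 + 2))*(-5))*(12 - 3) = (√(6 + 9/2)*(-5))*9 = (√(21/2)*(-5))*9 = ((√42/2)*(-5))*9 = -5*√42/2*9 = -45*√42/2 ≈ -145.82)
F(Y, A) = -45*Y*√42/2 (F(Y, A) = (-45*√42/2)*Y = -45*Y*√42/2)
a*F(20, -3) - 297 = -(-17505)*20*√42/2 - 297 = -(-175050)*√42 - 297 = 175050*√42 - 297 = -297 + 175050*√42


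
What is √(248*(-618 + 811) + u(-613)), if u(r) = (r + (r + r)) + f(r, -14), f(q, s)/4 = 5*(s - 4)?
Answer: √45665 ≈ 213.69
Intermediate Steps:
f(q, s) = -80 + 20*s (f(q, s) = 4*(5*(s - 4)) = 4*(5*(-4 + s)) = 4*(-20 + 5*s) = -80 + 20*s)
u(r) = -360 + 3*r (u(r) = (r + (r + r)) + (-80 + 20*(-14)) = (r + 2*r) + (-80 - 280) = 3*r - 360 = -360 + 3*r)
√(248*(-618 + 811) + u(-613)) = √(248*(-618 + 811) + (-360 + 3*(-613))) = √(248*193 + (-360 - 1839)) = √(47864 - 2199) = √45665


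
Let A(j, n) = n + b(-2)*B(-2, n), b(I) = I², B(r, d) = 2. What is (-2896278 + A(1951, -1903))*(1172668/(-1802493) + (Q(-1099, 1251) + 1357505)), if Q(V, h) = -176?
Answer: -1012942452640833931/257499 ≈ -3.9338e+12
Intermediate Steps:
A(j, n) = 8 + n (A(j, n) = n + (-2)²*2 = n + 4*2 = n + 8 = 8 + n)
(-2896278 + A(1951, -1903))*(1172668/(-1802493) + (Q(-1099, 1251) + 1357505)) = (-2896278 + (8 - 1903))*(1172668/(-1802493) + (-176 + 1357505)) = (-2896278 - 1895)*(1172668*(-1/1802493) + 1357329) = -2898173*(-167524/257499 + 1357329) = -2898173*349510692647/257499 = -1012942452640833931/257499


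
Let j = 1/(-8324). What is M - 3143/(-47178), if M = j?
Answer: 13057577/196354836 ≈ 0.066500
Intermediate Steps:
j = -1/8324 ≈ -0.00012013
M = -1/8324 ≈ -0.00012013
M - 3143/(-47178) = -1/8324 - 3143/(-47178) = -1/8324 - 3143*(-1)/47178 = -1/8324 - 1*(-3143/47178) = -1/8324 + 3143/47178 = 13057577/196354836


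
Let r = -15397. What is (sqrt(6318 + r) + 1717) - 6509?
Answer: -4792 + I*sqrt(9079) ≈ -4792.0 + 95.284*I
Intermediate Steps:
(sqrt(6318 + r) + 1717) - 6509 = (sqrt(6318 - 15397) + 1717) - 6509 = (sqrt(-9079) + 1717) - 6509 = (I*sqrt(9079) + 1717) - 6509 = (1717 + I*sqrt(9079)) - 6509 = -4792 + I*sqrt(9079)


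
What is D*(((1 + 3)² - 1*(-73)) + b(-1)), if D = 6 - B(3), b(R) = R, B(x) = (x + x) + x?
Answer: -264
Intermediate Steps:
B(x) = 3*x (B(x) = 2*x + x = 3*x)
D = -3 (D = 6 - 3*3 = 6 - 1*9 = 6 - 9 = -3)
D*(((1 + 3)² - 1*(-73)) + b(-1)) = -3*(((1 + 3)² - 1*(-73)) - 1) = -3*((4² + 73) - 1) = -3*((16 + 73) - 1) = -3*(89 - 1) = -3*88 = -264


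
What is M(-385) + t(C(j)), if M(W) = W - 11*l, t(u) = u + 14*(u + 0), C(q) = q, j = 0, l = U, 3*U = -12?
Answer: -341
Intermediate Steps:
U = -4 (U = (⅓)*(-12) = -4)
l = -4
t(u) = 15*u (t(u) = u + 14*u = 15*u)
M(W) = 44 + W (M(W) = W - 11*(-4) = W + 44 = 44 + W)
M(-385) + t(C(j)) = (44 - 385) + 15*0 = -341 + 0 = -341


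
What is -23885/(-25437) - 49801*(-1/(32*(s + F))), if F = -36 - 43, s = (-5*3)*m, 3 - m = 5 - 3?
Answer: -1194941957/76514496 ≈ -15.617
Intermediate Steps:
m = 1 (m = 3 - (5 - 3) = 3 - 1*2 = 3 - 2 = 1)
s = -15 (s = -5*3*1 = -15*1 = -15)
F = -79
-23885/(-25437) - 49801*(-1/(32*(s + F))) = -23885/(-25437) - 49801*(-1/(32*(-15 - 79))) = -23885*(-1/25437) - 49801/((-32*(-94))) = 23885/25437 - 49801/3008 = -1194941957/76514496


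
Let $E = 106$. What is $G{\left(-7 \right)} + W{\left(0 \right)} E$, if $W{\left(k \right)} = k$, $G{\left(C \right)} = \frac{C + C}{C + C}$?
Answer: $1$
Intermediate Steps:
$G{\left(C \right)} = 1$ ($G{\left(C \right)} = \frac{2 C}{2 C} = 2 C \frac{1}{2 C} = 1$)
$G{\left(-7 \right)} + W{\left(0 \right)} E = 1 + 0 \cdot 106 = 1 + 0 = 1$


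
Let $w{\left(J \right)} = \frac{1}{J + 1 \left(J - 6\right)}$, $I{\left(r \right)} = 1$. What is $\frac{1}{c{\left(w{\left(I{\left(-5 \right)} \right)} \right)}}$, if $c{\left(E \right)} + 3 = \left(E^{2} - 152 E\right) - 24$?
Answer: $\frac{16}{177} \approx 0.090395$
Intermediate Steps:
$w{\left(J \right)} = \frac{1}{-6 + 2 J}$ ($w{\left(J \right)} = \frac{1}{J + 1 \left(-6 + J\right)} = \frac{1}{J + \left(-6 + J\right)} = \frac{1}{-6 + 2 J}$)
$c{\left(E \right)} = -27 + E^{2} - 152 E$ ($c{\left(E \right)} = -3 - \left(24 - E^{2} + 152 E\right) = -27 + E^{2} - 152 E$)
$\frac{1}{c{\left(w{\left(I{\left(-5 \right)} \right)} \right)}} = \frac{1}{-27 + \left(\frac{1}{2 \left(-3 + 1\right)}\right)^{2} - 152 \frac{1}{2 \left(-3 + 1\right)}} = \frac{1}{-27 + \left(\frac{1}{2 \left(-2\right)}\right)^{2} - 152 \frac{1}{2 \left(-2\right)}} = \frac{1}{-27 + \left(\frac{1}{2} \left(- \frac{1}{2}\right)\right)^{2} - 152 \cdot \frac{1}{2} \left(- \frac{1}{2}\right)} = \frac{1}{-27 + \left(- \frac{1}{4}\right)^{2} - -38} = \frac{1}{-27 + \frac{1}{16} + 38} = \frac{1}{\frac{177}{16}} = \frac{16}{177}$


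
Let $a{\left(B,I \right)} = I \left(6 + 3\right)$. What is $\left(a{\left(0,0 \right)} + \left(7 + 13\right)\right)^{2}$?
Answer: $400$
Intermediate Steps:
$a{\left(B,I \right)} = 9 I$ ($a{\left(B,I \right)} = I 9 = 9 I$)
$\left(a{\left(0,0 \right)} + \left(7 + 13\right)\right)^{2} = \left(9 \cdot 0 + \left(7 + 13\right)\right)^{2} = \left(0 + 20\right)^{2} = 20^{2} = 400$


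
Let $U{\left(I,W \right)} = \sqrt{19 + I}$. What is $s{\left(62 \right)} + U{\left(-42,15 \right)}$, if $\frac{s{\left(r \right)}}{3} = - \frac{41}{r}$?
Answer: $- \frac{123}{62} + i \sqrt{23} \approx -1.9839 + 4.7958 i$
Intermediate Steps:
$s{\left(r \right)} = - \frac{123}{r}$ ($s{\left(r \right)} = 3 \left(- \frac{41}{r}\right) = - \frac{123}{r}$)
$s{\left(62 \right)} + U{\left(-42,15 \right)} = - \frac{123}{62} + \sqrt{19 - 42} = \left(-123\right) \frac{1}{62} + \sqrt{-23} = - \frac{123}{62} + i \sqrt{23}$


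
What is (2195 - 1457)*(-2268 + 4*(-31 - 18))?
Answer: -1818432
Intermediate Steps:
(2195 - 1457)*(-2268 + 4*(-31 - 18)) = 738*(-2268 + 4*(-49)) = 738*(-2268 - 196) = 738*(-2464) = -1818432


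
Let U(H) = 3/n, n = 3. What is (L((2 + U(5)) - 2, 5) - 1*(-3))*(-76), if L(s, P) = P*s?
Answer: -608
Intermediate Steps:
U(H) = 1 (U(H) = 3/3 = 3*(1/3) = 1)
(L((2 + U(5)) - 2, 5) - 1*(-3))*(-76) = (5*((2 + 1) - 2) - 1*(-3))*(-76) = (5*(3 - 2) + 3)*(-76) = (5*1 + 3)*(-76) = (5 + 3)*(-76) = 8*(-76) = -608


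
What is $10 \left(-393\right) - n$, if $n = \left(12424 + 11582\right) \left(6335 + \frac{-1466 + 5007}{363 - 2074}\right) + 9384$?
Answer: $- \frac{260143250118}{1711} \approx -1.5204 \cdot 10^{8}$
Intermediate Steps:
$n = \frac{260136525888}{1711}$ ($n = 24006 \left(6335 + \frac{3541}{-1711}\right) + 9384 = 24006 \left(6335 + 3541 \left(- \frac{1}{1711}\right)\right) + 9384 = 24006 \left(6335 - \frac{3541}{1711}\right) + 9384 = 24006 \cdot \frac{10835644}{1711} + 9384 = \frac{260120469864}{1711} + 9384 = \frac{260136525888}{1711} \approx 1.5204 \cdot 10^{8}$)
$10 \left(-393\right) - n = 10 \left(-393\right) - \frac{260136525888}{1711} = -3930 - \frac{260136525888}{1711} = - \frac{260143250118}{1711}$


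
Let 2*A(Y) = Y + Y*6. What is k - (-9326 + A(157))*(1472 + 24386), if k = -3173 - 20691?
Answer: 226918873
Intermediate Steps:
k = -23864
A(Y) = 7*Y/2 (A(Y) = (Y + Y*6)/2 = (Y + 6*Y)/2 = (7*Y)/2 = 7*Y/2)
k - (-9326 + A(157))*(1472 + 24386) = -23864 - (-9326 + (7/2)*157)*(1472 + 24386) = -23864 - (-9326 + 1099/2)*25858 = -23864 - (-17553)*25858/2 = -23864 - 1*(-226942737) = -23864 + 226942737 = 226918873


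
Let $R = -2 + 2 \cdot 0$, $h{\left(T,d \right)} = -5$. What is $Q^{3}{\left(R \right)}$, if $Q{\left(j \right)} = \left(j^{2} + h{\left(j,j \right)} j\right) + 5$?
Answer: $6859$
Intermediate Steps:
$R = -2$ ($R = -2 + 0 = -2$)
$Q{\left(j \right)} = 5 + j^{2} - 5 j$ ($Q{\left(j \right)} = \left(j^{2} - 5 j\right) + 5 = 5 + j^{2} - 5 j$)
$Q^{3}{\left(R \right)} = \left(5 + \left(-2\right)^{2} - -10\right)^{3} = \left(5 + 4 + 10\right)^{3} = 19^{3} = 6859$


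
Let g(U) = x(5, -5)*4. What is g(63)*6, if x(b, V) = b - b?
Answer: 0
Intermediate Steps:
x(b, V) = 0
g(U) = 0 (g(U) = 0*4 = 0)
g(63)*6 = 0*6 = 0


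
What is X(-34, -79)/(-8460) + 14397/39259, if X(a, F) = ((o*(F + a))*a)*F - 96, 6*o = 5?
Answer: 30166235357/996393420 ≈ 30.275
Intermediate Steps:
o = ⅚ (o = (⅙)*5 = ⅚ ≈ 0.83333)
X(a, F) = -96 + F*a*(5*F/6 + 5*a/6) (X(a, F) = ((5*(F + a)/6)*a)*F - 96 = ((5*F/6 + 5*a/6)*a)*F - 96 = (a*(5*F/6 + 5*a/6))*F - 96 = F*a*(5*F/6 + 5*a/6) - 96 = -96 + F*a*(5*F/6 + 5*a/6))
X(-34, -79)/(-8460) + 14397/39259 = (-96 + (⅚)*(-79)*(-34)² + (⅚)*(-34)*(-79)²)/(-8460) + 14397/39259 = (-96 + (⅚)*(-79)*1156 + (⅚)*(-34)*6241)*(-1/8460) + 14397*(1/39259) = (-96 - 228310/3 - 530485/3)*(-1/8460) + 14397/39259 = -759083/3*(-1/8460) + 14397/39259 = 759083/25380 + 14397/39259 = 30166235357/996393420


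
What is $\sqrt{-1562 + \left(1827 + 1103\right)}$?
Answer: $6 \sqrt{38} \approx 36.987$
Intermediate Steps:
$\sqrt{-1562 + \left(1827 + 1103\right)} = \sqrt{-1562 + 2930} = \sqrt{1368} = 6 \sqrt{38}$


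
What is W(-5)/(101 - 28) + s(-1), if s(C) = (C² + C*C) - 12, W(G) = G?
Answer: -735/73 ≈ -10.068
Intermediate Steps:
s(C) = -12 + 2*C² (s(C) = (C² + C²) - 12 = 2*C² - 12 = -12 + 2*C²)
W(-5)/(101 - 28) + s(-1) = -5/(101 - 28) + (-12 + 2*(-1)²) = -5/73 + (-12 + 2*1) = (1/73)*(-5) + (-12 + 2) = -5/73 - 10 = -735/73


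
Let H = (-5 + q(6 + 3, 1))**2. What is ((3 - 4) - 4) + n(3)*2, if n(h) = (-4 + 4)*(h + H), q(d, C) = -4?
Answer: -5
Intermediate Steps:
H = 81 (H = (-5 - 4)**2 = (-9)**2 = 81)
n(h) = 0 (n(h) = (-4 + 4)*(h + 81) = 0*(81 + h) = 0)
((3 - 4) - 4) + n(3)*2 = ((3 - 4) - 4) + 0*2 = (-1 - 4) + 0 = -5 + 0 = -5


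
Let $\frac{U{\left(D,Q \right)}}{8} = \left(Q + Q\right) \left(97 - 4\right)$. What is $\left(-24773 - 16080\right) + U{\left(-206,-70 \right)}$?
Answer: $-145013$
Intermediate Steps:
$U{\left(D,Q \right)} = 1488 Q$ ($U{\left(D,Q \right)} = 8 \left(Q + Q\right) \left(97 - 4\right) = 8 \cdot 2 Q 93 = 8 \cdot 186 Q = 1488 Q$)
$\left(-24773 - 16080\right) + U{\left(-206,-70 \right)} = \left(-24773 - 16080\right) + 1488 \left(-70\right) = \left(-24773 - 16080\right) - 104160 = -40853 - 104160 = -145013$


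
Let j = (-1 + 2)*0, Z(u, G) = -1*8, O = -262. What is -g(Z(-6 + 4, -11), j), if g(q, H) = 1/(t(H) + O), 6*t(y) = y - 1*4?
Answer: 3/788 ≈ 0.0038071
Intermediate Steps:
Z(u, G) = -8
t(y) = -2/3 + y/6 (t(y) = (y - 1*4)/6 = (y - 4)/6 = (-4 + y)/6 = -2/3 + y/6)
j = 0 (j = 1*0 = 0)
g(q, H) = 1/(-788/3 + H/6) (g(q, H) = 1/((-2/3 + H/6) - 262) = 1/(-788/3 + H/6))
-g(Z(-6 + 4, -11), j) = -6/(-1576 + 0) = -6/(-1576) = -6*(-1)/1576 = -1*(-3/788) = 3/788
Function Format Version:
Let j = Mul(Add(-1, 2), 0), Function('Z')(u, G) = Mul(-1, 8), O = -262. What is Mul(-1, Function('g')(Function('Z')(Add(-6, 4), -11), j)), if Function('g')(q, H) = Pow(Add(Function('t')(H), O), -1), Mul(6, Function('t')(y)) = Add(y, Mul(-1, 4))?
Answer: Rational(3, 788) ≈ 0.0038071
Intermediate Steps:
Function('Z')(u, G) = -8
Function('t')(y) = Add(Rational(-2, 3), Mul(Rational(1, 6), y)) (Function('t')(y) = Mul(Rational(1, 6), Add(y, Mul(-1, 4))) = Mul(Rational(1, 6), Add(y, -4)) = Mul(Rational(1, 6), Add(-4, y)) = Add(Rational(-2, 3), Mul(Rational(1, 6), y)))
j = 0 (j = Mul(1, 0) = 0)
Function('g')(q, H) = Pow(Add(Rational(-788, 3), Mul(Rational(1, 6), H)), -1) (Function('g')(q, H) = Pow(Add(Add(Rational(-2, 3), Mul(Rational(1, 6), H)), -262), -1) = Pow(Add(Rational(-788, 3), Mul(Rational(1, 6), H)), -1))
Mul(-1, Function('g')(Function('Z')(Add(-6, 4), -11), j)) = Mul(-1, Mul(6, Pow(Add(-1576, 0), -1))) = Mul(-1, Mul(6, Pow(-1576, -1))) = Mul(-1, Mul(6, Rational(-1, 1576))) = Mul(-1, Rational(-3, 788)) = Rational(3, 788)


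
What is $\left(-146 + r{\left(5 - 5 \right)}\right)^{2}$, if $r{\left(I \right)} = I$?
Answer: $21316$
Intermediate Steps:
$\left(-146 + r{\left(5 - 5 \right)}\right)^{2} = \left(-146 + \left(5 - 5\right)\right)^{2} = \left(-146 + 0\right)^{2} = \left(-146\right)^{2} = 21316$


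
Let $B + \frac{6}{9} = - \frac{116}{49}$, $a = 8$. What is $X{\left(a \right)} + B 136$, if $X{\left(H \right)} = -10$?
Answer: $- \frac{62126}{147} \approx -422.63$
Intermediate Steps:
$B = - \frac{446}{147}$ ($B = - \frac{2}{3} - \frac{116}{49} = - \frac{446}{147} \approx -3.034$)
$X{\left(a \right)} + B 136 = -10 - \frac{60656}{147} = - \frac{62126}{147}$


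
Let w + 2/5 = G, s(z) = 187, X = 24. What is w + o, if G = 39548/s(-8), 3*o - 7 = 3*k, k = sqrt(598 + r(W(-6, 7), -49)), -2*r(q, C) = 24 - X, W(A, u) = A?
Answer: 598643/2805 + sqrt(598) ≈ 237.87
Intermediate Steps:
r(q, C) = 0 (r(q, C) = -(24 - 1*24)/2 = -(24 - 24)/2 = -1/2*0 = 0)
k = sqrt(598) (k = sqrt(598 + 0) = sqrt(598) ≈ 24.454)
o = 7/3 + sqrt(598) (o = 7/3 + (3*sqrt(598))/3 = 7/3 + sqrt(598) ≈ 26.787)
G = 39548/187 ≈ 211.49
w = 197366/935 (w = -2/5 + 39548/187 = 197366/935 ≈ 211.09)
w + o = 197366/935 + (7/3 + sqrt(598)) = 598643/2805 + sqrt(598)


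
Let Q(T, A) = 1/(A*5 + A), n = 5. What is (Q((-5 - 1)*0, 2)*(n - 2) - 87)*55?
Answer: -19085/4 ≈ -4771.3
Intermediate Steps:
Q(T, A) = 1/(6*A) (Q(T, A) = 1/(5*A + A) = 1/(6*A))
(Q((-5 - 1)*0, 2)*(n - 2) - 87)*55 = (((1/6)/2)*(5 - 2) - 87)*55 = (((1/6)*(1/2))*3 - 87)*55 = ((1/12)*3 - 87)*55 = (1/4 - 87)*55 = -347/4*55 = -19085/4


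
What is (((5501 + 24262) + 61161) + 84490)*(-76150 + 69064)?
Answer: -1242983604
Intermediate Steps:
(((5501 + 24262) + 61161) + 84490)*(-76150 + 69064) = ((29763 + 61161) + 84490)*(-7086) = (90924 + 84490)*(-7086) = 175414*(-7086) = -1242983604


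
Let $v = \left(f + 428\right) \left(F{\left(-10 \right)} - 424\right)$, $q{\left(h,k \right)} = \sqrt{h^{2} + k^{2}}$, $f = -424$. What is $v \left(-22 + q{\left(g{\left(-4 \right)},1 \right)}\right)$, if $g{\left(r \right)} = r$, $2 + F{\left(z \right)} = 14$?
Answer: $36256 - 1648 \sqrt{17} \approx 29461.0$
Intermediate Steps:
$F{\left(z \right)} = 12$ ($F{\left(z \right)} = -2 + 14 = 12$)
$v = -1648$ ($v = \left(-424 + 428\right) \left(12 - 424\right) = 4 \left(-412\right) = -1648$)
$v \left(-22 + q{\left(g{\left(-4 \right)},1 \right)}\right) = - 1648 \left(-22 + \sqrt{\left(-4\right)^{2} + 1^{2}}\right) = - 1648 \left(-22 + \sqrt{16 + 1}\right) = - 1648 \left(-22 + \sqrt{17}\right) = 36256 - 1648 \sqrt{17}$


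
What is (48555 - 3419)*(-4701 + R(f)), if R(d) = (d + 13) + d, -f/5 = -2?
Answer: -210694848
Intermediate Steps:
f = 10 (f = -5*(-2) = 10)
R(d) = 13 + 2*d (R(d) = (13 + d) + d = 13 + 2*d)
(48555 - 3419)*(-4701 + R(f)) = (48555 - 3419)*(-4701 + (13 + 2*10)) = 45136*(-4701 + (13 + 20)) = 45136*(-4701 + 33) = 45136*(-4668) = -210694848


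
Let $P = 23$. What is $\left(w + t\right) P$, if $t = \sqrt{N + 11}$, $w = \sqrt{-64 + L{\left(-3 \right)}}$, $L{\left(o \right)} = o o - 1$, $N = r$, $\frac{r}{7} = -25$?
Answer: $46 i \left(\sqrt{14} + \sqrt{41}\right) \approx 466.66 i$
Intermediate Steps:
$r = -175$ ($r = 7 \left(-25\right) = -175$)
$N = -175$
$L{\left(o \right)} = -1 + o^{2}$ ($L{\left(o \right)} = o^{2} - 1 = -1 + o^{2}$)
$w = 2 i \sqrt{14}$ ($w = \sqrt{-64 - \left(1 - \left(-3\right)^{2}\right)} = \sqrt{-64 + \left(-1 + 9\right)} = \sqrt{-64 + 8} = \sqrt{-56} = 2 i \sqrt{14} \approx 7.4833 i$)
$t = 2 i \sqrt{41}$ ($t = \sqrt{-175 + 11} = \sqrt{-164} = 2 i \sqrt{41} \approx 12.806 i$)
$\left(w + t\right) P = \left(2 i \sqrt{14} + 2 i \sqrt{41}\right) 23 = 46 i \sqrt{14} + 46 i \sqrt{41}$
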